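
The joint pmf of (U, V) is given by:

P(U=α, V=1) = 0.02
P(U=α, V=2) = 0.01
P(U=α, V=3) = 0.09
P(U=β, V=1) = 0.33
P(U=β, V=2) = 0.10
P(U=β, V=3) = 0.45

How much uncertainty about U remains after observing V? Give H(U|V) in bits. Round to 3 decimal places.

Chain rule: H(U|V) = H(U,V) − H(V).
Marginals: p(U) = (0.1200, 0.8800), p(V) = (0.3500, 0.1100, 0.5400).
H(U,V) = 1.8704 bits; H(V) = 1.3604 bits.
H(U|V) = 1.8704 − 1.3604 = 0.510 bits.

0.510 bits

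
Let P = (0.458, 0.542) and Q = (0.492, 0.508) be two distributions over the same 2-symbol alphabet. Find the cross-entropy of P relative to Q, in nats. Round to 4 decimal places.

H(P,Q) = −Σ p·ln q.
  −0.458·ln(0.492) = 0.32485
  −0.542·ln(0.508) = 0.36708
H(P,Q) = 0.6919 nats.

0.6919 nats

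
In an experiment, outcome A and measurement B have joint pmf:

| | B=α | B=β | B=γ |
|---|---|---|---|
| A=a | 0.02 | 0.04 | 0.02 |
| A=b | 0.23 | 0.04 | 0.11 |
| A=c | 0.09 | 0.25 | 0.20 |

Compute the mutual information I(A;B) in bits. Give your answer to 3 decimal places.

0.175 bits

Marginals: p(A) = (0.0800, 0.3800, 0.5400), p(B) = (0.3400, 0.3300, 0.3300).
I(A;B) = H(A) + H(B) − H(A,B).
H(A) = 1.3020, H(B) = 1.5848, H(A,B) = 2.7123.
I(A;B) = 1.3020 + 1.5848 − 2.7123 = 0.175 bits.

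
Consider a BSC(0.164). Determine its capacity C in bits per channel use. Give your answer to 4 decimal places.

Binary symmetric channel: C = 1 − h₂(ε) where h₂ is the binary entropy function.
h₂(0.164) = −0.164·log₂0.164 − 0.836·log₂0.836 = 0.6438.
C = 1 − 0.6438 = 0.3562 bits per channel use.

0.3562 bits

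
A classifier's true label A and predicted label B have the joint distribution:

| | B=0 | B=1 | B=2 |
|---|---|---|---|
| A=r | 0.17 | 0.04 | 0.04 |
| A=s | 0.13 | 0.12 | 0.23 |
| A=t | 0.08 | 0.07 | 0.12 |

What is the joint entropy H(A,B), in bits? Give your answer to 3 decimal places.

H(A,B) = −Σ p(x,y)·log₂ p(x,y) over all 9 cells.
  cell (r,0): −0.17·log₂0.17 = 0.4346
  cell (r,1): −0.04·log₂0.04 = 0.1858
  cell (r,2): −0.04·log₂0.04 = 0.1858
  cell (s,0): −0.13·log₂0.13 = 0.3826
  cell (s,1): −0.12·log₂0.12 = 0.3671
  cell (s,2): −0.23·log₂0.23 = 0.4877
  cell (t,0): −0.08·log₂0.08 = 0.2915
  cell (t,1): −0.07·log₂0.07 = 0.2686
  cell (t,2): −0.12·log₂0.12 = 0.3671
Sum = 2.971 bits.

2.971 bits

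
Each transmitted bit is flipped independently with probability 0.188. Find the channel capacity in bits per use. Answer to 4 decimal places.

Binary symmetric channel: C = 1 − h₂(ε) where h₂ is the binary entropy function.
h₂(0.188) = −0.188·log₂0.188 − 0.812·log₂0.812 = 0.6973.
C = 1 − 0.6973 = 0.3027 bits per channel use.

0.3027 bits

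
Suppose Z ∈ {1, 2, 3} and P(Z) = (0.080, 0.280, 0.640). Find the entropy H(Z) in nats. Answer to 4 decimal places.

0.8441 nats

H(Z) = −Σ p·ln p.
  −(0.080)·ln(0.080) = 0.20206
  −(0.280)·ln(0.280) = 0.35643
  −(0.640)·ln(0.640) = 0.28562
Sum: 0.20206 + 0.35643 + 0.28562 = 0.8441 nats.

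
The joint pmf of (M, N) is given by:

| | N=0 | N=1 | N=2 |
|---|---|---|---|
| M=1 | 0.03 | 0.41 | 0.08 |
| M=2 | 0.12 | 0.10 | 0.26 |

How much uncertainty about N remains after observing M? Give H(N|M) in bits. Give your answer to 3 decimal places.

1.176 bits

Chain rule: H(N|M) = H(M,N) − H(M).
Marginals: p(M) = (0.5200, 0.4800), p(N) = (0.1500, 0.5100, 0.3400).
H(M,N) = 2.1752 bits; H(M) = 0.9988 bits.
H(N|M) = 2.1752 − 0.9988 = 1.176 bits.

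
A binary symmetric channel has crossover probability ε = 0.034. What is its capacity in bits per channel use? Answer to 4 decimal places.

0.7859 bits

Binary symmetric channel: C = 1 − h₂(ε) where h₂ is the binary entropy function.
h₂(0.034) = −0.034·log₂0.034 − 0.966·log₂0.966 = 0.2141.
C = 1 − 0.2141 = 0.7859 bits per channel use.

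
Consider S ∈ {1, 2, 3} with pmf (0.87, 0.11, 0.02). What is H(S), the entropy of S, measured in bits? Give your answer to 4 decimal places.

0.6380 bits

H(S) = −Σ p·log₂ p.
  −(0.87)·log₂(0.87) = 0.17479
  −(0.11)·log₂(0.11) = 0.35029
  −(0.02)·log₂(0.02) = 0.11288
Sum: 0.17479 + 0.35029 + 0.11288 = 0.6380 bits.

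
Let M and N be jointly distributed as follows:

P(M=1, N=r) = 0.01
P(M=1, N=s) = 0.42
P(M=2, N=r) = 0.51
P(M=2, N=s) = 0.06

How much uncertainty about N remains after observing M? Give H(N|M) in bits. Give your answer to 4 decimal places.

0.3452 bits

Chain rule: H(N|M) = H(M,N) − H(M).
Marginals: p(M) = (0.4300, 0.5700), p(N) = (0.5200, 0.4800).
H(M,N) = 1.3310 bits; H(M) = 0.9858 bits.
H(N|M) = 1.3310 − 0.9858 = 0.3452 bits.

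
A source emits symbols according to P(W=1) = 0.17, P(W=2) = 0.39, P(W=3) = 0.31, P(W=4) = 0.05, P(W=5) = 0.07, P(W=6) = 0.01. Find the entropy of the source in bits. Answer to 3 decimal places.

2.039 bits

H(W) = −Σ p·log₂ p.
  −(0.17)·log₂(0.17) = 0.4346
  −(0.39)·log₂(0.39) = 0.5298
  −(0.31)·log₂(0.31) = 0.5238
  −(0.05)·log₂(0.05) = 0.2161
  −(0.07)·log₂(0.07) = 0.2686
  −(0.01)·log₂(0.01) = 0.0664
Sum: 0.4346 + 0.5298 + 0.5238 + 0.2161 + 0.2686 + 0.0664 = 2.039 bits.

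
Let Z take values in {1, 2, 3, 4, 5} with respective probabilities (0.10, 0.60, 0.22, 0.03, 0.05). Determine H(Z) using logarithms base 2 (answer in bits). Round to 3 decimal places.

1.623 bits

H(Z) = −Σ p·log₂ p.
  −(0.10)·log₂(0.10) = 0.3322
  −(0.60)·log₂(0.60) = 0.4422
  −(0.22)·log₂(0.22) = 0.4806
  −(0.03)·log₂(0.03) = 0.1518
  −(0.05)·log₂(0.05) = 0.2161
Sum: 0.3322 + 0.4422 + 0.4806 + 0.1518 + 0.2161 = 1.623 bits.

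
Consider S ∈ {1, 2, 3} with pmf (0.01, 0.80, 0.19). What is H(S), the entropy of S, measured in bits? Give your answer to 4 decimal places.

0.7792 bits

H(S) = −Σ p·log₂ p.
  −(0.01)·log₂(0.01) = 0.06644
  −(0.80)·log₂(0.80) = 0.25754
  −(0.19)·log₂(0.19) = 0.45523
Sum: 0.06644 + 0.25754 + 0.45523 = 0.7792 bits.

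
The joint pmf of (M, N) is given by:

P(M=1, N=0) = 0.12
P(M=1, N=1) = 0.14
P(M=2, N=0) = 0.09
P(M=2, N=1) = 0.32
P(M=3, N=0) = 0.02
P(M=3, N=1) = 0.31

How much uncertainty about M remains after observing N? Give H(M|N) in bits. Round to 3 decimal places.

1.462 bits

Marginals: p(M) = (0.2600, 0.4100, 0.3300), p(N) = (0.2300, 0.7700).
H(M|N) = Σ p(N) · H(M|N=·).
  N=0: p=0.2300, H(M|N=0) = 1.3258
  N=1: p=0.7700, H(M|N=1) = 1.5021
Weighted sum = 1.462 bits.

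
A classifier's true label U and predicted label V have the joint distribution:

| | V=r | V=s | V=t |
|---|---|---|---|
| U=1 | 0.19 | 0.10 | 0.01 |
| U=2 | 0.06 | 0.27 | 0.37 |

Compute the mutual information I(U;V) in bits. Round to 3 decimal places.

Marginals: p(U) = (0.3000, 0.7000), p(V) = (0.2500, 0.3700, 0.3800).
I(U;V) = Σ p(x,y)·log₂[p(x,y)/(p(x)p(y))].
  (1,r): 0.19·log₂(2.5333) = 0.2548
  (1,s): 0.10·log₂(0.9009) = -0.0151
  (1,t): 0.01·log₂(0.0877) = -0.0351
  (2,r): 0.06·log₂(0.3429) = -0.0927
  (2,s): 0.27·log₂(1.0425) = 0.0162
  (2,t): 0.37·log₂(1.3910) = 0.1762
Sum = 0.304 bits.

0.304 bits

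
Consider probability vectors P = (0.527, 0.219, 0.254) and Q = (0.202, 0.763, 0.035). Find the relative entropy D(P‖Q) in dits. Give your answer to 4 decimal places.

0.3194 dits

D(P‖Q) = Σ p·log₁₀(p/q).
  0.527·log₁₀(0.527/0.202) = 0.21947
  0.219·log₁₀(0.219/0.763) = -0.11872
  0.254·log₁₀(0.254/0.035) = 0.21863
D(P‖Q) = 0.3194 dits.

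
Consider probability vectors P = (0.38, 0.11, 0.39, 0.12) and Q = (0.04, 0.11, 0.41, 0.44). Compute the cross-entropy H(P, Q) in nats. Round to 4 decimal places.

1.9122 nats

H(P,Q) = −Σ p·ln q.
  −0.38·ln(0.04) = 1.22317
  −0.11·ln(0.11) = 0.24280
  −0.39·ln(0.41) = 0.34772
  −0.12·ln(0.44) = 0.09852
H(P,Q) = 1.9122 nats.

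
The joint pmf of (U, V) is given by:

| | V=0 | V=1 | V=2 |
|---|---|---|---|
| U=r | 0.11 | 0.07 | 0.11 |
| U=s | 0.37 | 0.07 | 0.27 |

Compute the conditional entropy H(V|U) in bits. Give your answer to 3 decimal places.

Marginals: p(U) = (0.2900, 0.7100), p(V) = (0.4800, 0.1400, 0.3800).
H(V|U) = Σ p(U) · H(V|U=·).
  U=r: p=0.2900, H(V|U=r) = 1.5559
  U=s: p=0.7100, H(V|U=s) = 1.3500
Weighted sum = 1.410 bits.

1.410 bits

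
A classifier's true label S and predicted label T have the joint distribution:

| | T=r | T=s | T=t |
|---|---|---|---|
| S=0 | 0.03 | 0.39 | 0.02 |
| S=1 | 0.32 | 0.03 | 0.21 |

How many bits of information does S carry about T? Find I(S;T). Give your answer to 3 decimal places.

0.588 bits

Marginals: p(S) = (0.4400, 0.5600), p(T) = (0.3500, 0.4200, 0.2300).
I(S;T) = H(S) + H(T) − H(S,T).
H(S) = 0.9896, H(T) = 1.5434, H(S,T) = 1.9451.
I(S;T) = 0.9896 + 1.5434 − 1.9451 = 0.588 bits.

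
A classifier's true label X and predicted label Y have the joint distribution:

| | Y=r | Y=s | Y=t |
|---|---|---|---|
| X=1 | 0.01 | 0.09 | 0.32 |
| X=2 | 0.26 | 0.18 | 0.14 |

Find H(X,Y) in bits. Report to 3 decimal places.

2.253 bits

H(X,Y) = −Σ p(x,y)·log₂ p(x,y) over all 6 cells.
  cell (1,r): −0.01·log₂0.01 = 0.0664
  cell (1,s): −0.09·log₂0.09 = 0.3127
  cell (1,t): −0.32·log₂0.32 = 0.5260
  cell (2,r): −0.26·log₂0.26 = 0.5053
  cell (2,s): −0.18·log₂0.18 = 0.4453
  cell (2,t): −0.14·log₂0.14 = 0.3971
Sum = 2.253 bits.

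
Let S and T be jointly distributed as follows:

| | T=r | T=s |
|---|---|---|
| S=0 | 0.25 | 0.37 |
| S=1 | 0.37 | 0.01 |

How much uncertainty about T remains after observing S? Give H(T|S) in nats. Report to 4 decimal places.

Marginals: p(S) = (0.6200, 0.3800), p(T) = (0.6200, 0.3800).
H(T|S) = Σ p(S) · H(T|S=·).
  S=0: p=0.6200, H(T|S=0) = 0.6743
  S=1: p=0.3800, H(T|S=1) = 0.1217
Weighted sum = 0.4643 nats.

0.4643 nats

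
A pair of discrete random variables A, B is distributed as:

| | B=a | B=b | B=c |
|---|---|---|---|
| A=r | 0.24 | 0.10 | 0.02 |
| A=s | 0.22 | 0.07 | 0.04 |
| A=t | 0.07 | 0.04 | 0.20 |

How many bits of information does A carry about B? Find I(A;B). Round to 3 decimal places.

0.253 bits

Marginals: p(A) = (0.3600, 0.3300, 0.3100), p(B) = (0.5300, 0.2100, 0.2600).
I(A;B) = Σ p(x,y)·log₂[p(x,y)/(p(x)p(y))].
  (r,a): 0.24·log₂(1.2579) = 0.0794
  (r,b): 0.10·log₂(1.3228) = 0.0404
  (r,c): 0.02·log₂(0.2137) = -0.0445
  (s,a): 0.22·log₂(1.2579) = 0.0728
  (s,b): 0.07·log₂(1.0101) = 0.0010
  (s,c): 0.04·log₂(0.4662) = -0.0440
  (t,a): 0.07·log₂(0.4260) = -0.0862
  (t,b): 0.04·log₂(0.6144) = -0.0281
  (t,c): 0.20·log₂(2.4814) = 0.2622
Sum = 0.253 bits.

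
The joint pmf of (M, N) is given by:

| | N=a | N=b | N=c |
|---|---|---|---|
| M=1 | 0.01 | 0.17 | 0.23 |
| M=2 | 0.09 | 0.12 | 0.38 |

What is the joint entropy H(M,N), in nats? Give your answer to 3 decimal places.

1.524 nats

H(M,N) = −Σ p(x,y)·ln p(x,y) over all 6 cells.
  cell (1,a): −0.01·ln0.01 = 0.0461
  cell (1,b): −0.17·ln0.17 = 0.3012
  cell (1,c): −0.23·ln0.23 = 0.3380
  cell (2,a): −0.09·ln0.09 = 0.2167
  cell (2,b): −0.12·ln0.12 = 0.2544
  cell (2,c): −0.38·ln0.38 = 0.3677
Sum = 1.524 nats.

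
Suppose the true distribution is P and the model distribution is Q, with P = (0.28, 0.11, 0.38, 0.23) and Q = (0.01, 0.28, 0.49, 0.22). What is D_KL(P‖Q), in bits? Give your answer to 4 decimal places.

1.0732 bits

D(P‖Q) = Σ p·log₂(p/q).
  0.28·log₂(0.28/0.01) = 1.34606
  0.11·log₂(0.11/0.28) = -0.14827
  0.38·log₂(0.38/0.49) = -0.13938
  0.23·log₂(0.23/0.22) = 0.01475
D(P‖Q) = 1.0732 bits.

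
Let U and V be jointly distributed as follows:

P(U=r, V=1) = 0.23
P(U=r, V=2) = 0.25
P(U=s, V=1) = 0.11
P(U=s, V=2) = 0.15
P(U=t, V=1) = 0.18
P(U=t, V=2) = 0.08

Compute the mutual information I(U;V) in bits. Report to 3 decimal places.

0.032 bits

Marginals: p(U) = (0.4800, 0.2600, 0.2600), p(V) = (0.5200, 0.4800).
I(U;V) = Σ p(x,y)·log₂[p(x,y)/(p(x)p(y))].
  (r,1): 0.23·log₂(0.9215) = -0.0271
  (r,2): 0.25·log₂(1.0851) = 0.0294
  (s,1): 0.11·log₂(0.8136) = -0.0327
  (s,2): 0.15·log₂(1.2019) = 0.0398
  (t,1): 0.18·log₂(1.3314) = 0.0743
  (t,2): 0.08·log₂(0.6410) = -0.0513
Sum = 0.032 bits.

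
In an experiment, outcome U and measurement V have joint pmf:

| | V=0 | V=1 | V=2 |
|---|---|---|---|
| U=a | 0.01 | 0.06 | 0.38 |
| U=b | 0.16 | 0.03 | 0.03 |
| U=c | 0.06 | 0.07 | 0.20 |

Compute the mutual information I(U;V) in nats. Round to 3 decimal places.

0.228 nats

Marginals: p(U) = (0.4500, 0.2200, 0.3300), p(V) = (0.2300, 0.1600, 0.6100).
I(U;V) = Σ p(x,y)·ln[p(x,y)/(p(x)p(y))].
  (a,0): 0.01·ln(0.0966) = -0.0234
  (a,1): 0.06·ln(0.8333) = -0.0109
  (a,2): 0.38·ln(1.3843) = 0.1236
  (b,0): 0.16·ln(3.1621) = 0.1842
  (b,1): 0.03·ln(0.8523) = -0.0048
  (b,2): 0.03·ln(0.2235) = -0.0449
  (c,0): 0.06·ln(0.7905) = -0.0141
  (c,1): 0.07·ln(1.3258) = 0.0197
  (c,2): 0.20·ln(0.9935) = -0.0013
Sum = 0.228 nats.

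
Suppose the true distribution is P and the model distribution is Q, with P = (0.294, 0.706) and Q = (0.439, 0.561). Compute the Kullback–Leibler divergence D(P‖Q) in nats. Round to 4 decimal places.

D(P‖Q) = Σ p·ln(p/q).
  0.294·ln(0.294/0.439) = -0.11787
  0.706·ln(0.706/0.561) = 0.16231
D(P‖Q) = 0.0444 nats.

0.0444 nats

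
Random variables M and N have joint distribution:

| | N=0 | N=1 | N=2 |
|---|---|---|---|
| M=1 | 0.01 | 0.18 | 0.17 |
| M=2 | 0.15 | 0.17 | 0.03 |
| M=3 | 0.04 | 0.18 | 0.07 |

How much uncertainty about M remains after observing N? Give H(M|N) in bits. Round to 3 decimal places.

Marginals: p(M) = (0.3600, 0.3500, 0.2900), p(N) = (0.2000, 0.5300, 0.2700).
H(M|N) = Σ p(N) · H(M|N=·).
  N=0: p=0.2000, H(M|N=0) = 0.9918
  N=1: p=0.5300, H(M|N=1) = 1.5844
  N=2: p=0.2700, H(M|N=2) = 1.2774
Weighted sum = 1.383 bits.

1.383 bits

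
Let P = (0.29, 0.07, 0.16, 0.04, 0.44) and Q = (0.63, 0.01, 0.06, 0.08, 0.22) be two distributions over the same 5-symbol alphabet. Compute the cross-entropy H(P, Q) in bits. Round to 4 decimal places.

H(P,Q) = −Σ p·log₂ q.
  −0.29·log₂(0.63) = 0.19331
  −0.07·log₂(0.01) = 0.46507
  −0.16·log₂(0.06) = 0.64942
  −0.04·log₂(0.08) = 0.14575
  −0.44·log₂(0.22) = 0.96115
H(P,Q) = 2.4147 bits.

2.4147 bits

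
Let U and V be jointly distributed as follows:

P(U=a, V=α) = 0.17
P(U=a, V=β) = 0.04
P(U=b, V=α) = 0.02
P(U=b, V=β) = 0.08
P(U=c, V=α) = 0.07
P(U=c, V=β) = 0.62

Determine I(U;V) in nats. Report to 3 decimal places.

Marginals: p(U) = (0.2100, 0.1000, 0.6900), p(V) = (0.2600, 0.7400).
I(U;V) = H(U) + H(V) − H(U,V).
H(U) = 0.8140, H(V) = 0.5731, H(U,V) = 1.1928.
I(U;V) = 0.8140 + 0.5731 − 1.1928 = 0.194 nats.

0.194 nats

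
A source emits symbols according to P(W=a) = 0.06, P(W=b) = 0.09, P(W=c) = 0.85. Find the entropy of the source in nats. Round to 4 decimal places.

0.5237 nats

H(W) = −Σ p·ln p.
  −(0.06)·ln(0.06) = 0.16880
  −(0.09)·ln(0.09) = 0.21672
  −(0.85)·ln(0.85) = 0.13814
Sum: 0.16880 + 0.21672 + 0.13814 = 0.5237 nats.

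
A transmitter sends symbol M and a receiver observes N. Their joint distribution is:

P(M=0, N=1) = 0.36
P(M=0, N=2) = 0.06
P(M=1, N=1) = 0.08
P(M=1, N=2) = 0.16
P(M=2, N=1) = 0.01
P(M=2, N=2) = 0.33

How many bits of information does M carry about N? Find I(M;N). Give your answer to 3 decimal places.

0.459 bits

Marginals: p(M) = (0.4200, 0.2400, 0.3400), p(N) = (0.4500, 0.5500).
I(M;N) = Σ p(x,y)·log₂[p(x,y)/(p(x)p(y))].
  (0,1): 0.36·log₂(1.9048) = 0.3347
  (0,2): 0.06·log₂(0.2597) = -0.1167
  (1,1): 0.08·log₂(0.7407) = -0.0346
  (1,2): 0.16·log₂(1.2121) = 0.0444
  (2,1): 0.01·log₂(0.0654) = -0.0394
  (2,2): 0.33·log₂(1.7647) = 0.2704
Sum = 0.459 bits.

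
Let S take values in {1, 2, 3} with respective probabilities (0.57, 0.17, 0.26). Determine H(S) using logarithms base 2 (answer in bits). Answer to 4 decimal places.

H(S) = −Σ p·log₂ p.
  −(0.57)·log₂(0.57) = 0.46225
  −(0.17)·log₂(0.17) = 0.43459
  −(0.26)·log₂(0.26) = 0.50529
Sum: 0.46225 + 0.43459 + 0.50529 = 1.4021 bits.

1.4021 bits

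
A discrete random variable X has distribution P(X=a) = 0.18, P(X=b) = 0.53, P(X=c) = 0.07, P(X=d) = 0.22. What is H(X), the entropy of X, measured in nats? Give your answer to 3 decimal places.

1.164 nats

H(X) = −Σ p·ln p.
  −(0.18)·ln(0.18) = 0.3087
  −(0.53)·ln(0.53) = 0.3365
  −(0.07)·ln(0.07) = 0.1861
  −(0.22)·ln(0.22) = 0.3331
Sum: 0.3087 + 0.3365 + 0.1861 + 0.3331 = 1.164 nats.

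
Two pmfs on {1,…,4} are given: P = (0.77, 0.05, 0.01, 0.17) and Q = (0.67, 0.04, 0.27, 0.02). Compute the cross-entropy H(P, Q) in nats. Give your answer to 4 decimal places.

H(P,Q) = −Σ p·ln q.
  −0.77·ln(0.67) = 0.30837
  −0.05·ln(0.04) = 0.16094
  −0.01·ln(0.27) = 0.01309
  −0.17·ln(0.02) = 0.66504
H(P,Q) = 1.1474 nats.

1.1474 nats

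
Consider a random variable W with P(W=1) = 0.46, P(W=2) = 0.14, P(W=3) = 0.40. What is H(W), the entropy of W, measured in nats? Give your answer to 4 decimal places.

H(W) = −Σ p·ln p.
  −(0.46)·ln(0.46) = 0.35720
  −(0.14)·ln(0.14) = 0.27526
  −(0.40)·ln(0.40) = 0.36652
Sum: 0.35720 + 0.27526 + 0.36652 = 0.9990 nats.

0.9990 nats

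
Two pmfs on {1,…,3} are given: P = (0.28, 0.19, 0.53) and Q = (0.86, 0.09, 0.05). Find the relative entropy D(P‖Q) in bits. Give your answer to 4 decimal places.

D(P‖Q) = Σ p·log₂(p/q).
  0.28·log₂(0.28/0.86) = -0.45329
  0.19·log₂(0.19/0.09) = 0.20482
  0.53·log₂(0.53/0.05) = 1.80518
D(P‖Q) = 1.5567 bits.

1.5567 bits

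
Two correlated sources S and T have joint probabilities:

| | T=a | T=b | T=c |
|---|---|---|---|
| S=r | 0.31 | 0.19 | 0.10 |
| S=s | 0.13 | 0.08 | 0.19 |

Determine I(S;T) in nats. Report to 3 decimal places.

Marginals: p(S) = (0.6000, 0.4000), p(T) = (0.4400, 0.2700, 0.2900).
I(S;T) = Σ p(x,y)·ln[p(x,y)/(p(x)p(y))].
  (r,a): 0.31·ln(1.1742) = 0.0498
  (r,b): 0.19·ln(1.1728) = 0.0303
  (r,c): 0.10·ln(0.5747) = -0.0554
  (s,a): 0.13·ln(0.7386) = -0.0394
  (s,b): 0.08·ln(0.7407) = -0.0240
  (s,c): 0.19·ln(1.6379) = 0.0938
Sum = 0.055 nats.

0.055 nats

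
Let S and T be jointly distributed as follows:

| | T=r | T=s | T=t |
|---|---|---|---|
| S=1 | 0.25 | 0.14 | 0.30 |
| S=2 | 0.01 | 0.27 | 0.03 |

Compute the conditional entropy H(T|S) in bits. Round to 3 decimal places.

Marginals: p(S) = (0.6900, 0.3100), p(T) = (0.2600, 0.4100, 0.3300).
H(T|S) = Σ p(S) · H(T|S=·).
  S=1: p=0.6900, H(T|S=1) = 1.5200
  S=2: p=0.3100, H(T|S=2) = 0.6595
Weighted sum = 1.253 bits.

1.253 bits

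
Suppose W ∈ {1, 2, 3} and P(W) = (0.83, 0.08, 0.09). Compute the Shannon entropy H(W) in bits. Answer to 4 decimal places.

H(W) = −Σ p·log₂ p.
  −(0.83)·log₂(0.83) = 0.22312
  −(0.08)·log₂(0.08) = 0.29151
  −(0.09)·log₂(0.09) = 0.31265
Sum: 0.22312 + 0.29151 + 0.31265 = 0.8273 bits.

0.8273 bits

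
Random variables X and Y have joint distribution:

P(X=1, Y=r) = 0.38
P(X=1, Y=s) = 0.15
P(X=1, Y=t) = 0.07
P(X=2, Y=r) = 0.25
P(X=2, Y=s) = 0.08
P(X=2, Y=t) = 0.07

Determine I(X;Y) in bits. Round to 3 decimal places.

0.006 bits

Marginals: p(X) = (0.6000, 0.4000), p(Y) = (0.6300, 0.2300, 0.1400).
I(X;Y) = Σ p(x,y)·log₂[p(x,y)/(p(x)p(y))].
  (1,r): 0.38·log₂(1.0053) = 0.0029
  (1,s): 0.15·log₂(1.0870) = 0.0180
  (1,t): 0.07·log₂(0.8333) = -0.0184
  (2,r): 0.25·log₂(0.9921) = -0.0029
  (2,s): 0.08·log₂(0.8696) = -0.0161
  (2,t): 0.07·log₂(1.2500) = 0.0225
Sum = 0.006 bits.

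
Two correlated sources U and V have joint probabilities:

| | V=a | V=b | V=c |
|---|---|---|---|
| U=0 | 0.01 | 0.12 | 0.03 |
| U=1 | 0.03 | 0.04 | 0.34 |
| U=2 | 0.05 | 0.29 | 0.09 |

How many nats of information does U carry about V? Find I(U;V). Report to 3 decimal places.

0.223 nats

Marginals: p(U) = (0.1600, 0.4100, 0.4300), p(V) = (0.0900, 0.4500, 0.4600).
I(U;V) = H(U) + H(V) − H(U,V).
H(U) = 1.0217, H(V) = 0.9332, H(U,V) = 1.7319.
I(U;V) = 1.0217 + 0.9332 − 1.7319 = 0.223 nats.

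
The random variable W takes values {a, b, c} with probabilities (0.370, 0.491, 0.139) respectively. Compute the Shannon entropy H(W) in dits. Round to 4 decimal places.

H(W) = −Σ p·log₁₀ p.
  −(0.370)·log₁₀(0.370) = 0.15977
  −(0.491)·log₁₀(0.491) = 0.15168
  −(0.139)·log₁₀(0.139) = 0.11912
Sum: 0.15977 + 0.15168 + 0.11912 = 0.4306 dits.

0.4306 dits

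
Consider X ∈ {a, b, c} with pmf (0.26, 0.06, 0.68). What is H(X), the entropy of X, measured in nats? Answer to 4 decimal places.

0.7813 nats

H(X) = −Σ p·ln p.
  −(0.26)·ln(0.26) = 0.35024
  −(0.06)·ln(0.06) = 0.16880
  −(0.68)·ln(0.68) = 0.26225
Sum: 0.35024 + 0.16880 + 0.26225 = 0.7813 nats.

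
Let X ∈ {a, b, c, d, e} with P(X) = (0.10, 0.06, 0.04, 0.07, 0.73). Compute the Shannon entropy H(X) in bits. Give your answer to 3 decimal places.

1.361 bits

H(X) = −Σ p·log₂ p.
  −(0.10)·log₂(0.10) = 0.3322
  −(0.06)·log₂(0.06) = 0.2435
  −(0.04)·log₂(0.04) = 0.1858
  −(0.07)·log₂(0.07) = 0.2686
  −(0.73)·log₂(0.73) = 0.3314
Sum: 0.3322 + 0.2435 + 0.1858 + 0.2686 + 0.3314 = 1.361 bits.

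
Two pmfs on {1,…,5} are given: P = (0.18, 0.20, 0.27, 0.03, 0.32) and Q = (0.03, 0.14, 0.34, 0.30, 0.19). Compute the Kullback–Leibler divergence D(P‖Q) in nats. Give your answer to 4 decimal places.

0.4293 nats

D(P‖Q) = Σ p·ln(p/q).
  0.18·ln(0.18/0.03) = 0.32252
  0.20·ln(0.20/0.14) = 0.07133
  0.27·ln(0.27/0.34) = -0.06224
  0.03·ln(0.03/0.30) = -0.06908
  0.32·ln(0.32/0.19) = 0.16682
D(P‖Q) = 0.4293 nats.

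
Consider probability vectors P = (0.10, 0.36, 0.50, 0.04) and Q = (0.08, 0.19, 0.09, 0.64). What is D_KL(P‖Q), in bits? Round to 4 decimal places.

D(P‖Q) = Σ p·log₂(p/q).
  0.10·log₂(0.10/0.08) = 0.03219
  0.36·log₂(0.36/0.19) = 0.33192
  0.50·log₂(0.50/0.09) = 1.23697
  0.04·log₂(0.04/0.64) = -0.16000
D(P‖Q) = 1.4411 bits.

1.4411 bits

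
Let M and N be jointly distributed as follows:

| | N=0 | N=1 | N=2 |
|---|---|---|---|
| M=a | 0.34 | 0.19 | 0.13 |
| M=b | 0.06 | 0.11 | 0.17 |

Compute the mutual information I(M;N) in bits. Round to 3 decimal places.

0.100 bits

Marginals: p(M) = (0.6600, 0.3400), p(N) = (0.4000, 0.3000, 0.3000).
I(M;N) = Σ p(x,y)·log₂[p(x,y)/(p(x)p(y))].
  (a,0): 0.34·log₂(1.2879) = 0.1241
  (a,1): 0.19·log₂(0.9596) = -0.0113
  (a,2): 0.13·log₂(0.6566) = -0.0789
  (b,0): 0.06·log₂(0.4412) = -0.0708
  (b,1): 0.11·log₂(1.0784) = 0.0120
  (b,2): 0.17·log₂(1.6667) = 0.1253
Sum = 0.100 bits.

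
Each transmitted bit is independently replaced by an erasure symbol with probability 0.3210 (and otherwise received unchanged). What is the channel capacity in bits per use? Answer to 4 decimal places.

Binary erasure channel: capacity C = 1 − ε.
C = 1 − 0.3210 = 0.6790 bits per channel use.

0.6790 bits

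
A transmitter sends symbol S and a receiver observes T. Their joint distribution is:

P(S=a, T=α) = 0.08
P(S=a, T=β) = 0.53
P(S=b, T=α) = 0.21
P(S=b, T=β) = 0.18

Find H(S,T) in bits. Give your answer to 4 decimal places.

H(S,T) = −Σ p(x,y)·log₂ p(x,y) over all 4 cells.
  cell (a,α): −0.08·log₂0.08 = 0.29151
  cell (a,β): −0.53·log₂0.53 = 0.48545
  cell (b,α): −0.21·log₂0.21 = 0.47282
  cell (b,β): −0.18·log₂0.18 = 0.44531
Sum = 1.6951 bits.

1.6951 bits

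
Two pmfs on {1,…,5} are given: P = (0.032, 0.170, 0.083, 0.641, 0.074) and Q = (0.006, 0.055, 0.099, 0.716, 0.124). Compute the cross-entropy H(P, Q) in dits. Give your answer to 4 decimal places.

0.5287 dits

H(P,Q) = −Σ p·log₁₀ q.
  −0.032·log₁₀(0.006) = 0.07110
  −0.170·log₁₀(0.055) = 0.21414
  −0.083·log₁₀(0.099) = 0.08336
  −0.641·log₁₀(0.716) = 0.09300
  −0.074·log₁₀(0.124) = 0.06709
H(P,Q) = 0.5287 dits.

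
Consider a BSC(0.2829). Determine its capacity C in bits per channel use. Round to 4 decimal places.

0.1406 bits

Binary symmetric channel: C = 1 − h₂(ε) where h₂ is the binary entropy function.
h₂(0.2829) = −0.2829·log₂0.2829 − 0.7171·log₂0.7171 = 0.8594.
C = 1 − 0.8594 = 0.1406 bits per channel use.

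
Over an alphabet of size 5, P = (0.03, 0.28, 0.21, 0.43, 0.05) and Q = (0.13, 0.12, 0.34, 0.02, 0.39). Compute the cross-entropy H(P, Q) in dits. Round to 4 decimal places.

1.1338 dits

H(P,Q) = −Σ p·log₁₀ q.
  −0.03·log₁₀(0.13) = 0.02658
  −0.28·log₁₀(0.12) = 0.25783
  −0.21·log₁₀(0.34) = 0.09839
  −0.43·log₁₀(0.02) = 0.73056
  −0.05·log₁₀(0.39) = 0.02045
H(P,Q) = 1.1338 dits.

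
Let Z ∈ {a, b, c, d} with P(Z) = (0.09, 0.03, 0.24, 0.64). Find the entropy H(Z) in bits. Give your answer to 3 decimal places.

1.371 bits

H(Z) = −Σ p·log₂ p.
  −(0.09)·log₂(0.09) = 0.3127
  −(0.03)·log₂(0.03) = 0.1518
  −(0.24)·log₂(0.24) = 0.4941
  −(0.64)·log₂(0.64) = 0.4121
Sum: 0.3127 + 0.1518 + 0.4941 + 0.4121 = 1.371 bits.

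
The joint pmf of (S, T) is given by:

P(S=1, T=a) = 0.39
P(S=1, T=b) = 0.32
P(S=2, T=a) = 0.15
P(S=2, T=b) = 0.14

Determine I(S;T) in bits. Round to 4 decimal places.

0.0006 bits

Marginals: p(S) = (0.7100, 0.2900), p(T) = (0.5400, 0.4600).
I(S;T) = H(S) + H(T) − H(S,T).
H(S) = 0.8687, H(T) = 0.9954, H(S,T) = 1.8635.
I(S;T) = 0.8687 + 0.9954 − 1.8635 = 0.0006 bits.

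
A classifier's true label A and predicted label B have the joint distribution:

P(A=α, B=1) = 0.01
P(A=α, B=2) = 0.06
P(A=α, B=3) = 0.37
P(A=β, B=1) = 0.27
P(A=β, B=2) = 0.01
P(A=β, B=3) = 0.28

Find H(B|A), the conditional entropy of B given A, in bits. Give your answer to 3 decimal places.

Marginals: p(A) = (0.4400, 0.5600), p(B) = (0.2800, 0.0700, 0.6500).
H(B|A) = Σ p(A) · H(B|A=·).
  A=α: p=0.4400, H(B|A=α) = 0.7263
  A=β: p=0.5600, H(B|A=β) = 1.1111
Weighted sum = 0.942 bits.

0.942 bits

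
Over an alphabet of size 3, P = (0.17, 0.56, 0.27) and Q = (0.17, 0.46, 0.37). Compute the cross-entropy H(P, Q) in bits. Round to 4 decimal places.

H(P,Q) = −Σ p·log₂ q.
  −0.17·log₂(0.17) = 0.43459
  −0.56·log₂(0.46) = 0.62736
  −0.27·log₂(0.37) = 0.38729
H(P,Q) = 1.4492 bits.

1.4492 bits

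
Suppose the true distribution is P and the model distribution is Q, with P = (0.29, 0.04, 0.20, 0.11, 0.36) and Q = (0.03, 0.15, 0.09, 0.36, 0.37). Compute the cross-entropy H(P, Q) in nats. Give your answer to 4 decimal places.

H(P,Q) = −Σ p·ln q.
  −0.29·ln(0.03) = 1.01690
  −0.04·ln(0.15) = 0.07588
  −0.20·ln(0.09) = 0.48159
  −0.11·ln(0.36) = 0.11238
  −0.36·ln(0.37) = 0.35793
H(P,Q) = 2.0447 nats.

2.0447 nats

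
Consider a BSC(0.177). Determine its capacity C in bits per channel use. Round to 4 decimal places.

0.3265 bits

Binary symmetric channel: C = 1 − h₂(ε) where h₂ is the binary entropy function.
h₂(0.177) = −0.177·log₂0.177 − 0.823·log₂0.823 = 0.6735.
C = 1 − 0.6735 = 0.3265 bits per channel use.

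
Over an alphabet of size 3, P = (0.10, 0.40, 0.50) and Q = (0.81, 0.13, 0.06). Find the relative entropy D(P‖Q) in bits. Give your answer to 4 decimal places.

1.8763 bits

D(P‖Q) = Σ p·log₂(p/q).
  0.10·log₂(0.10/0.81) = -0.30179
  0.40·log₂(0.40/0.13) = 0.64860
  0.50·log₂(0.50/0.06) = 1.52945
D(P‖Q) = 1.8763 bits.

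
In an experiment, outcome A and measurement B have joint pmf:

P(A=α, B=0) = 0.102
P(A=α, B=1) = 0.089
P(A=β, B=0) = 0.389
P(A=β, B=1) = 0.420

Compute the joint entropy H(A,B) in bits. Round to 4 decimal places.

1.7021 bits

H(A,B) = −Σ p(x,y)·log₂ p(x,y) over all 4 cells.
  cell (α,0): −0.102·log₂0.102 = 0.33592
  cell (α,1): −0.089·log₂0.089 = 0.31061
  cell (β,0): −0.389·log₂0.389 = 0.52988
  cell (β,1): −0.420·log₂0.420 = 0.52565
Sum = 1.7021 bits.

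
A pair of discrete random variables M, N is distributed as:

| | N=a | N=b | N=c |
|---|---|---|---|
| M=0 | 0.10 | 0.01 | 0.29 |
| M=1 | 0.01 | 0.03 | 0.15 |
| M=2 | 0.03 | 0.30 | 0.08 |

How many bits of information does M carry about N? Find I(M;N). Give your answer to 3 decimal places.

Marginals: p(M) = (0.4000, 0.1900, 0.4100), p(N) = (0.1400, 0.3400, 0.5200).
I(M;N) = H(M) + H(N) − H(M,N).
H(M) = 1.5114, H(N) = 1.4169, H(M,N) = 2.5097.
I(M;N) = 1.5114 + 1.4169 − 2.5097 = 0.419 bits.

0.419 bits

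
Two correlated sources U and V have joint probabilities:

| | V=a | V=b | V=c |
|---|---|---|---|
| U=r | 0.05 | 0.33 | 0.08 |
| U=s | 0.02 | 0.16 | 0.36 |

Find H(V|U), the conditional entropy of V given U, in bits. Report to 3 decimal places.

1.107 bits

Marginals: p(U) = (0.4600, 0.5400), p(V) = (0.0700, 0.4900, 0.4400).
H(V|U) = Σ p(U) · H(V|U=·).
  U=r: p=0.4600, H(V|U=r) = 1.1306
  U=s: p=0.5400, H(V|U=s) = 1.0860
Weighted sum = 1.107 bits.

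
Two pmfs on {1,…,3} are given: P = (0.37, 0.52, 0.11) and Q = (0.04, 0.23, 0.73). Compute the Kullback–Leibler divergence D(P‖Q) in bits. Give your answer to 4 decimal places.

D(P‖Q) = Σ p·log₂(p/q).
  0.37·log₂(0.37/0.04) = 1.18750
  0.52·log₂(0.52/0.23) = 0.61198
  0.11·log₂(0.11/0.73) = -0.30034
D(P‖Q) = 1.4991 bits.

1.4991 bits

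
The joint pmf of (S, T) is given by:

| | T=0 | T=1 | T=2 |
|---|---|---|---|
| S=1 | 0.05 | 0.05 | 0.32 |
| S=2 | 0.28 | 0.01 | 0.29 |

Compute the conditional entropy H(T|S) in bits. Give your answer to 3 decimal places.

1.075 bits

Marginals: p(S) = (0.4200, 0.5800), p(T) = (0.3300, 0.0600, 0.6100).
H(T|S) = Σ p(S) · H(T|S=·).
  S=1: p=0.4200, H(T|S=1) = 1.0300
  S=2: p=0.5800, H(T|S=2) = 1.1082
Weighted sum = 1.075 bits.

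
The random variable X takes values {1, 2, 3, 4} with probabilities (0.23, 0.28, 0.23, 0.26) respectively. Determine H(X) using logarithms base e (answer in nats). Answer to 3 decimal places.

1.383 nats

H(X) = −Σ p·ln p.
  −(0.23)·ln(0.23) = 0.3380
  −(0.28)·ln(0.28) = 0.3564
  −(0.23)·ln(0.23) = 0.3380
  −(0.26)·ln(0.26) = 0.3502
Sum: 0.3380 + 0.3564 + 0.3380 + 0.3502 = 1.383 nats.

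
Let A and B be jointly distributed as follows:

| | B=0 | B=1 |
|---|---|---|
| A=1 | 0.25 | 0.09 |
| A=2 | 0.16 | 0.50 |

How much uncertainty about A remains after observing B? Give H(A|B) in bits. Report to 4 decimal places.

0.7592 bits

Marginals: p(A) = (0.3400, 0.6600), p(B) = (0.4100, 0.5900).
H(A|B) = Σ p(B) · H(A|B=·).
  B=0: p=0.4100, H(A|B=0) = 0.9650
  B=1: p=0.5900, H(A|B=1) = 0.6162
Weighted sum = 0.7592 bits.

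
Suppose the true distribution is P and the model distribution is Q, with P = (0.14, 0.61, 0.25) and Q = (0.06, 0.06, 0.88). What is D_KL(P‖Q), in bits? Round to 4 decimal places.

D(P‖Q) = Σ p·log₂(p/q).
  0.14·log₂(0.14/0.06) = 0.17113
  0.61·log₂(0.61/0.06) = 2.04092
  0.25·log₂(0.25/0.88) = -0.45389
D(P‖Q) = 1.7582 bits.

1.7582 bits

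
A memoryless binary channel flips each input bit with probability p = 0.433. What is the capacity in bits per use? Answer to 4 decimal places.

Binary symmetric channel: C = 1 − h₂(ε) where h₂ is the binary entropy function.
h₂(0.433) = −0.433·log₂0.433 − 0.567·log₂0.567 = 0.9870.
C = 1 − 0.9870 = 0.0130 bits per channel use.

0.0130 bits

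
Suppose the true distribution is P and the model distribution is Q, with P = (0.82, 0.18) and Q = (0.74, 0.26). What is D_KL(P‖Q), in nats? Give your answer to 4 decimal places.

D(P‖Q) = Σ p·ln(p/q).
  0.82·ln(0.82/0.74) = 0.08418
  0.18·ln(0.18/0.26) = -0.06619
D(P‖Q) = 0.0180 nats.

0.0180 nats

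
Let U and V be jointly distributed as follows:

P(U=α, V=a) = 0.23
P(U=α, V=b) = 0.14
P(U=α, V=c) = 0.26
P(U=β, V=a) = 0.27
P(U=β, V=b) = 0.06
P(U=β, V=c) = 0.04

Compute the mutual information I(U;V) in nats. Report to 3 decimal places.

0.074 nats

Marginals: p(U) = (0.6300, 0.3700), p(V) = (0.5000, 0.2000, 0.3000).
I(U;V) = H(U) + H(V) − H(U,V).
H(U) = 0.6590, H(V) = 1.0297, H(U,V) = 1.6146.
I(U;V) = 0.6590 + 1.0297 − 1.6146 = 0.074 nats.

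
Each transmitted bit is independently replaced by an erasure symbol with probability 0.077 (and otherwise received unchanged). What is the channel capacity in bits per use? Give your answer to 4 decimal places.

0.9230 bits

Binary erasure channel: capacity C = 1 − ε.
C = 1 − 0.077 = 0.9230 bits per channel use.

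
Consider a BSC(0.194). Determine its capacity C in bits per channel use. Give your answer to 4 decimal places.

0.2902 bits

Binary symmetric channel: C = 1 − h₂(ε) where h₂ is the binary entropy function.
h₂(0.194) = −0.194·log₂0.194 − 0.806·log₂0.806 = 0.7098.
C = 1 − 0.7098 = 0.2902 bits per channel use.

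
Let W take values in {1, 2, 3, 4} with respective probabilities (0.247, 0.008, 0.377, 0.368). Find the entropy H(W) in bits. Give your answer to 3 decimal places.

H(W) = −Σ p·log₂ p.
  −(0.247)·log₂(0.247) = 0.4983
  −(0.008)·log₂(0.008) = 0.0557
  −(0.377)·log₂(0.377) = 0.5306
  −(0.368)·log₂(0.368) = 0.5307
Sum: 0.4983 + 0.0557 + 0.5306 + 0.5307 = 1.615 bits.

1.615 bits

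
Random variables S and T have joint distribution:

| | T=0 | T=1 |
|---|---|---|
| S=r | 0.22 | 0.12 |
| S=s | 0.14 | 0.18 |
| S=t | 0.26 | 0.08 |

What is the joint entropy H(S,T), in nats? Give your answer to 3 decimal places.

1.724 nats

H(S,T) = −Σ p(x,y)·ln p(x,y) over all 6 cells.
  cell (r,0): −0.22·ln0.22 = 0.3331
  cell (r,1): −0.12·ln0.12 = 0.2544
  cell (s,0): −0.14·ln0.14 = 0.2753
  cell (s,1): −0.18·ln0.18 = 0.3087
  cell (t,0): −0.26·ln0.26 = 0.3502
  cell (t,1): −0.08·ln0.08 = 0.2021
Sum = 1.724 nats.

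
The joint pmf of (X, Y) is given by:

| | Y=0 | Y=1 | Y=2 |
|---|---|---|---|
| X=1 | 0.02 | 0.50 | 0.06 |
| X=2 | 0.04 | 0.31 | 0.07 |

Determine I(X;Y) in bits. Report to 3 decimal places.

Marginals: p(X) = (0.5800, 0.4200), p(Y) = (0.0600, 0.8100, 0.1300).
I(X;Y) = H(X) + H(Y) − H(X,Y).
H(X) = 0.9815, H(Y) = 0.8724, H(X,Y) = 1.8345.
I(X;Y) = 0.9815 + 0.8724 − 1.8345 = 0.019 bits.

0.019 bits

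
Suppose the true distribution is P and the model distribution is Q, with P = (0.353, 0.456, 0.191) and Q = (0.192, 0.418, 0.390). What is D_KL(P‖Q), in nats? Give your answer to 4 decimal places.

D(P‖Q) = Σ p·ln(p/q).
  0.353·ln(0.353/0.192) = 0.21497
  0.456·ln(0.456/0.418) = 0.03968
  0.191·ln(0.191/0.390) = -0.13635
D(P‖Q) = 0.1183 nats.

0.1183 nats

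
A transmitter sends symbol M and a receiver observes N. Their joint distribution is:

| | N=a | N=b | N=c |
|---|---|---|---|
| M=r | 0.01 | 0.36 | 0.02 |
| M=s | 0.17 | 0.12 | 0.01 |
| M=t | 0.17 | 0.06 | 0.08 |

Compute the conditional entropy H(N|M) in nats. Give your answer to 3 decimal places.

Marginals: p(M) = (0.3900, 0.3000, 0.3100), p(N) = (0.3500, 0.5400, 0.1100).
H(N|M) = Σ p(M) · H(N|M=·).
  M=r: p=0.3900, H(N|M=r) = 0.3202
  M=s: p=0.3000, H(N|M=s) = 0.8017
  M=t: p=0.3100, H(N|M=t) = 0.9969
Weighted sum = 0.674 nats.

0.674 nats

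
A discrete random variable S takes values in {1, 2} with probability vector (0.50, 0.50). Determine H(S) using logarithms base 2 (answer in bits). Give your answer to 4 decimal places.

H(S) = −Σ p·log₂ p.
  −(0.50)·log₂(0.50) = 0.50000
  −(0.50)·log₂(0.50) = 0.50000
Sum: 0.50000 + 0.50000 = 1.0000 bits.

1.0000 bits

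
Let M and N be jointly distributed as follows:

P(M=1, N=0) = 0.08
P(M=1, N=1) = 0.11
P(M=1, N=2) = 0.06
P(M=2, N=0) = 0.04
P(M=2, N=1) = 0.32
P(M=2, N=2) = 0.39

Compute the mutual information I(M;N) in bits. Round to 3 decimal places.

0.093 bits

Marginals: p(M) = (0.2500, 0.7500), p(N) = (0.1200, 0.4300, 0.4500).
I(M;N) = H(M) + H(N) − H(M,N).
H(M) = 0.8113, H(N) = 1.4090, H(M,N) = 2.1269.
I(M;N) = 0.8113 + 1.4090 − 2.1269 = 0.093 bits.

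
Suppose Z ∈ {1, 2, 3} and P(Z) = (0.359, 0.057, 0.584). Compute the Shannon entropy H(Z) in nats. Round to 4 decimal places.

0.8452 nats

H(Z) = −Σ p·ln p.
  −(0.359)·ln(0.359) = 0.36777
  −(0.057)·ln(0.057) = 0.16329
  −(0.584)·ln(0.584) = 0.31411
Sum: 0.36777 + 0.16329 + 0.31411 = 0.8452 nats.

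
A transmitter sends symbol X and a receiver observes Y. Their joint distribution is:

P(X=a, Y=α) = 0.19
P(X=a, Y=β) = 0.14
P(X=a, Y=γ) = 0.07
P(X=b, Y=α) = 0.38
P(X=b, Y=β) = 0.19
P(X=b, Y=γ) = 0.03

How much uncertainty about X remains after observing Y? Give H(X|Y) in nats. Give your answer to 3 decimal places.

Chain rule: H(X|Y) = H(X,Y) − H(Y).
Marginals: p(X) = (0.4000, 0.6000), p(Y) = (0.5700, 0.3300, 0.1000).
H(X,Y) = 1.5654 nats; H(Y) = 0.9165 nats.
H(X|Y) = 1.5654 − 0.9165 = 0.649 nats.

0.649 nats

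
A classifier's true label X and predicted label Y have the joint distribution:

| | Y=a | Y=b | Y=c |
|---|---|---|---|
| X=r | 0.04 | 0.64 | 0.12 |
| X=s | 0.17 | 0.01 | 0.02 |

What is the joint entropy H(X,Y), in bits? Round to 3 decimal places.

H(X,Y) = −Σ p(x,y)·log₂ p(x,y) over all 6 cells.
  cell (r,a): −0.04·log₂0.04 = 0.1858
  cell (r,b): −0.64·log₂0.64 = 0.4121
  cell (r,c): −0.12·log₂0.12 = 0.3671
  cell (s,a): −0.17·log₂0.17 = 0.4346
  cell (s,b): −0.01·log₂0.01 = 0.0664
  cell (s,c): −0.02·log₂0.02 = 0.1129
Sum = 1.579 bits.

1.579 bits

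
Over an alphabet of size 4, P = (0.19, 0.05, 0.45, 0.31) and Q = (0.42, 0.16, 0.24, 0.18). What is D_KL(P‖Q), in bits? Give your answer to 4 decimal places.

0.3499 bits

D(P‖Q) = Σ p·log₂(p/q).
  0.19·log₂(0.19/0.42) = -0.21743
  0.05·log₂(0.05/0.16) = -0.08390
  0.45·log₂(0.45/0.24) = 0.40810
  0.31·log₂(0.31/0.18) = 0.24312
D(P‖Q) = 0.3499 bits.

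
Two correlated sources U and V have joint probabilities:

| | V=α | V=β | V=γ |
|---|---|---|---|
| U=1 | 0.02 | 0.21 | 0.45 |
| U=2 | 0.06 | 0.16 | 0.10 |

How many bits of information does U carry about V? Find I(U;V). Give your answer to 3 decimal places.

0.098 bits

Marginals: p(U) = (0.6800, 0.3200), p(V) = (0.0800, 0.3700, 0.5500).
I(U;V) = H(U) + H(V) − H(U,V).
H(U) = 0.9044, H(V) = 1.2966, H(U,V) = 2.1028.
I(U;V) = 0.9044 + 1.2966 − 2.1028 = 0.098 bits.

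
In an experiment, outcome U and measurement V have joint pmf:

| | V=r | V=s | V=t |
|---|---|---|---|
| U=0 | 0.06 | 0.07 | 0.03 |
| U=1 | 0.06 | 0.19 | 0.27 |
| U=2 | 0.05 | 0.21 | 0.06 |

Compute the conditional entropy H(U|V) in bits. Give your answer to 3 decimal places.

1.328 bits

Marginals: p(U) = (0.1600, 0.5200, 0.3200), p(V) = (0.1700, 0.4700, 0.3600).
H(U|V) = Σ p(V) · H(U|V=·).
  V=r: p=0.1700, H(U|V=r) = 1.5799
  V=s: p=0.4700, H(U|V=s) = 1.4567
  V=t: p=0.3600, H(U|V=t) = 1.0409
Weighted sum = 1.328 bits.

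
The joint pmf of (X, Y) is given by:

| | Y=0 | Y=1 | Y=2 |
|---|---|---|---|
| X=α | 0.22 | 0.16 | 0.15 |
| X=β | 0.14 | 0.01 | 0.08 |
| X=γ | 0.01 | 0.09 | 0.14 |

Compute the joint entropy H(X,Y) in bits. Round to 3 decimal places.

2.845 bits

H(X,Y) = −Σ p(x,y)·log₂ p(x,y) over all 9 cells.
  cell (α,0): −0.22·log₂0.22 = 0.4806
  cell (α,1): −0.16·log₂0.16 = 0.4230
  cell (α,2): −0.15·log₂0.15 = 0.4105
  cell (β,0): −0.14·log₂0.14 = 0.3971
  cell (β,1): −0.01·log₂0.01 = 0.0664
  cell (β,2): −0.08·log₂0.08 = 0.2915
  cell (γ,0): −0.01·log₂0.01 = 0.0664
  cell (γ,1): −0.09·log₂0.09 = 0.3127
  cell (γ,2): −0.14·log₂0.14 = 0.3971
Sum = 2.845 bits.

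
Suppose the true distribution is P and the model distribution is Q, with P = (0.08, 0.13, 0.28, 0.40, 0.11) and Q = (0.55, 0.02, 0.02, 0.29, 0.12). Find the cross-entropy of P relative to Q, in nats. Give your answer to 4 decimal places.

H(P,Q) = −Σ p·ln q.
  −0.08·ln(0.55) = 0.04783
  −0.13·ln(0.02) = 0.50856
  −0.28·ln(0.02) = 1.09537
  −0.40·ln(0.29) = 0.49515
  −0.11·ln(0.12) = 0.23323
H(P,Q) = 2.3801 nats.

2.3801 nats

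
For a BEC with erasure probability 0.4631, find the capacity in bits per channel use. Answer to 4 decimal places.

0.5369 bits

Binary erasure channel: capacity C = 1 − ε.
C = 1 − 0.4631 = 0.5369 bits per channel use.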